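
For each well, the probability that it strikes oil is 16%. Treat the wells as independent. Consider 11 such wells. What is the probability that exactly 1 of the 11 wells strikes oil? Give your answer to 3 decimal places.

0.308

X ~ Binomial(n=11, p=0.16).
P(X=1) = C(11,1) · p^1 · (1−p)^10
= 11 · 0.16 · 0.1749 = 0.30783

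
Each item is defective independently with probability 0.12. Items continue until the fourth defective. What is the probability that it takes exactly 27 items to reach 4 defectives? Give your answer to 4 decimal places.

0.0285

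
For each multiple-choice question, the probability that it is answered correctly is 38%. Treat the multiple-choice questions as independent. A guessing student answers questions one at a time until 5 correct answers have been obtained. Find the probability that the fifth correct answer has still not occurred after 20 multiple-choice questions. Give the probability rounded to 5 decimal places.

0.07261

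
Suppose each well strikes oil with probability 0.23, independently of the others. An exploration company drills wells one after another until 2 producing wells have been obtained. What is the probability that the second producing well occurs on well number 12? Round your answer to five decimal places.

Y = trial on which the second success occurs; negative binomial, r=2, p=0.23.
P(Y=12) = C(11,1) · p^2 · (1−p)^10
= 11 · 0.0529 · 0.073267 = 0.0426340

0.04263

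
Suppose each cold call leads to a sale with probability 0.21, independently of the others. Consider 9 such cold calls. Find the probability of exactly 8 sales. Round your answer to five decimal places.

0.00003

X ~ Binomial(n=9, p=0.21).
P(X=8) = C(9,8) · p^8 · (1−p)^1
= 9 · 3.7823e-06 · 0.79 = 0.0000269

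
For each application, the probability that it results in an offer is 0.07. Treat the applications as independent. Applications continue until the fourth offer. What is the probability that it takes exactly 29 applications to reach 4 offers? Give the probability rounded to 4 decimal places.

0.0128

Y = trial on which the fourth success occurs; negative binomial, r=4, p=0.07.
P(Y=29) = C(28,3) · p^4 · (1−p)^25
= 3276 · 2.401e-05 · 0.16296 = 0.012818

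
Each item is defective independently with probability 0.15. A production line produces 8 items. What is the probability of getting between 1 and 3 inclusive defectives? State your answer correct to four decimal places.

X ~ Binomial(8, 0.15); P(1 ≤ X ≤ 3) = Σ C(8,k) p^k (1−p)^(8−k) over k:
  k=1: C(8,1)·0.15^1·0.85^7 = 0.384693
  k=2: C(8,2)·0.15^2·0.85^6 = 0.237604
  k=3: C(8,3)·0.15^3·0.85^5 = 0.083860
Total = 0.706157

0.7062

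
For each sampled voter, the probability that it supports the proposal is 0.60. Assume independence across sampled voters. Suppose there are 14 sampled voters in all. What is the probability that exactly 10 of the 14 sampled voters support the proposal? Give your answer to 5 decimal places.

X ~ Binomial(n=14, p=0.60).
P(X=10) = C(14,10) · p^10 · (1−p)^4
= 1001 · 0.0060466 · 0.0256 = 0.1549482

0.15495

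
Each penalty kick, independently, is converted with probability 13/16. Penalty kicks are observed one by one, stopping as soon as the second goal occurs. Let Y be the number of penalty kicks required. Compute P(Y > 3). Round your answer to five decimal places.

0.09229

Needing more than 3 penalty kicks ⇔ fewer than 2 successes in the first 3. With X ~ Binomial(3, 0.8125), P(Y > 3) = P(X ≤ 1).
  k=0: C(3,0)·0.8125^0·0.1875^3 = 0.0065918
  k=1: C(3,1)·0.8125^1·0.1875^2 = 0.0856934
P(X ≤ 1) = 0.0922852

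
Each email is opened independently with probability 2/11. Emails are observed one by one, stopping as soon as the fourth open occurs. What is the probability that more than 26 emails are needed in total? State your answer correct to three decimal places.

0.278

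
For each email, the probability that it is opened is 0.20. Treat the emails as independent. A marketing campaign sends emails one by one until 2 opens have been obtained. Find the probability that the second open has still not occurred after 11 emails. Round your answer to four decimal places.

Needing more than 11 emails ⇔ fewer than 2 successes in the first 11. With X ~ Binomial(11, 0.20), P(Y > 11) = P(X ≤ 1).
  k=0: C(11,0)·0.20^0·0.80^11 = 0.085899
  k=1: C(11,1)·0.20^1·0.80^10 = 0.236223
P(X ≤ 1) = 0.322123

0.3221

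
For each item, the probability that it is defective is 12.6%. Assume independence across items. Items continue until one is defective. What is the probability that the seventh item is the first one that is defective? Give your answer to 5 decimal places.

0.05616

Geometric (trials to first success), p = 0.126.
P(Y = 7) = (1−p)^6 · p = 0.44573 · 0.126 = 0.0561616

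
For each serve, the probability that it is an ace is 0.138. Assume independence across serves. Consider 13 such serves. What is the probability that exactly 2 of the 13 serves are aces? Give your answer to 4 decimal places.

0.2900

X ~ Binomial(n=13, p=0.138).
P(X=2) = C(13,2) · p^2 · (1−p)^11
= 78 · 0.019044 · 0.19525 = 0.290023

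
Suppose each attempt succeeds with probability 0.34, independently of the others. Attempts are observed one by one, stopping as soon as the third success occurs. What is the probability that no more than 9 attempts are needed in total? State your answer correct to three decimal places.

0.639

Finishing within 9 attempts ⇔ at least 3 successes in the first 9. With X ~ Binomial(9, 0.34), P(Y ≤ 9) = 1 − P(X ≤ 2).
  k=0: C(9,0)·0.34^0·0.66^9 = 0.02376
  k=1: C(9,1)·0.34^1·0.66^8 = 0.11017
  k=2: C(9,2)·0.34^2·0.66^7 = 0.22702
1 − 0.36096 = 0.63904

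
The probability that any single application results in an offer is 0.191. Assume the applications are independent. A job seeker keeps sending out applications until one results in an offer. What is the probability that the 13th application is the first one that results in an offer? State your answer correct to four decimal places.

0.0150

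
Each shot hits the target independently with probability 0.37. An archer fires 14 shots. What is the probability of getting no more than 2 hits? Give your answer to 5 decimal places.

0.06301

X ~ Binomial(14, 0.37); P(X ≤ 2) = Σ C(14,k) p^k (1−p)^(14−k) over k:
  k=0: C(14,0)·0.37^0·0.63^14 = 0.0015516
  k=1: C(14,1)·0.37^1·0.63^13 = 0.0127572
  k=2: C(14,2)·0.37^2·0.63^12 = 0.0487003
Total = 0.0630091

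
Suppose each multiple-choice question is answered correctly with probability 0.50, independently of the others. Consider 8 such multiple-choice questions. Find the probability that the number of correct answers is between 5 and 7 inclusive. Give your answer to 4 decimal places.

X ~ Binomial(8, 0.50); P(5 ≤ X ≤ 7) = Σ C(8,k) p^k (1−p)^(8−k) over k:
  k=5: C(8,5)·0.50^5·0.50^3 = 0.218750
  k=6: C(8,6)·0.50^6·0.50^2 = 0.109375
  k=7: C(8,7)·0.50^7·0.50^1 = 0.031250
Total = 0.359375

0.3594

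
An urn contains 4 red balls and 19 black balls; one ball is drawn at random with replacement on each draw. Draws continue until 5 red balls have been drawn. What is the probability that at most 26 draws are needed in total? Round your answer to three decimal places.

Finishing within 26 draws ⇔ at least 5 successes in the first 26. With X ~ Binomial(26, 0.173913), P(Y ≤ 26) = 1 − P(X ≤ 4).
  k=0: C(26,0)·0.173913^0·0.826087^26 = 0.00696
  k=1: C(26,1)·0.173913^1·0.826087^25 = 0.03810
  k=2: C(26,2)·0.173913^2·0.826087^24 = 0.10027
  k=3: C(26,3)·0.173913^3·0.826087^23 = 0.16887
  k=4: C(26,4)·0.173913^4·0.826087^22 = 0.20443
1 − 0.51863 = 0.48137

0.481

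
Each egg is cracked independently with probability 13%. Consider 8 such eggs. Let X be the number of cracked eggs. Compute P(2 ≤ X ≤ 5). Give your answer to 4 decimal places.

0.2793

X ~ Binomial(8, 0.13); P(2 ≤ X ≤ 5) = Σ C(8,k) p^k (1−p)^(8−k) over k:
  k=2: C(8,2)·0.13^2·0.87^6 = 0.205192
  k=3: C(8,3)·0.13^3·0.87^5 = 0.061322
  k=4: C(8,4)·0.13^4·0.87^4 = 0.011454
  k=5: C(8,5)·0.13^5·0.87^3 = 0.001369
Total = 0.279337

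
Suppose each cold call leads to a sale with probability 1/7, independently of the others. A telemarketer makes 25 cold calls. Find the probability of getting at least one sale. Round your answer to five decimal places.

P(at least one) = 1 − P(none) = 1 − (1 − 0.142857)^25
= 1 − 0.0211997 = 0.9788003

0.97880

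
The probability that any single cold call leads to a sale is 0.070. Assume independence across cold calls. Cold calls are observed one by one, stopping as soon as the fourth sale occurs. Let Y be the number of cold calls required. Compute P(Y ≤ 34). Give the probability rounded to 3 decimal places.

0.212

Finishing within 34 cold calls ⇔ at least 4 successes in the first 34. With X ~ Binomial(34, 0.07), P(Y ≤ 34) = 1 − P(X ≤ 3).
  k=0: C(34,0)·0.07^0·0.93^34 = 0.08480
  k=1: C(34,1)·0.07^1·0.93^33 = 0.21703
  k=2: C(34,2)·0.07^2·0.93^32 = 0.26953
  k=3: C(34,3)·0.07^3·0.93^31 = 0.21640
1 − 0.78777 = 0.21223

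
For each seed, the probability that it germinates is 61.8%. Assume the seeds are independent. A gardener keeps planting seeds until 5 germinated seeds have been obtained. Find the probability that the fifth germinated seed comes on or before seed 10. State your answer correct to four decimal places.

0.8623

Finishing within 10 seeds ⇔ at least 5 successes in the first 10. With X ~ Binomial(10, 0.618), P(Y ≤ 10) = 1 − P(X ≤ 4).
  k=0: C(10,0)·0.618^0·0.382^10 = 0.000066
  k=1: C(10,1)·0.618^1·0.382^9 = 0.001070
  k=2: C(10,2)·0.618^2·0.382^8 = 0.007793
  k=3: C(10,3)·0.618^3·0.382^7 = 0.033619
  k=4: C(10,4)·0.618^4·0.382^6 = 0.095182
1 − 0.137731 = 0.862269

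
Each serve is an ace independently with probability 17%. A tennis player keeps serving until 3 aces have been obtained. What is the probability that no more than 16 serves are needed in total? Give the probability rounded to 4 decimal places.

0.5277

Finishing within 16 serves ⇔ at least 3 successes in the first 16. With X ~ Binomial(16, 0.17), P(Y ≤ 16) = 1 − P(X ≤ 2).
  k=0: C(16,0)·0.17^0·0.83^16 = 0.050728
  k=1: C(16,1)·0.17^1·0.83^15 = 0.166242
  k=2: C(16,2)·0.17^2·0.83^14 = 0.255371
1 − 0.472341 = 0.527659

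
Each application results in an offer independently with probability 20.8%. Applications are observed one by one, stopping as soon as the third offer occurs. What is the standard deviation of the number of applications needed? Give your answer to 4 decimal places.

Y = total applications until the third success; negative binomial with r=3, p=0.208.
SD(Y) = √[r(1−p)/p²] = √(54.918639) = 7.410711

7.4107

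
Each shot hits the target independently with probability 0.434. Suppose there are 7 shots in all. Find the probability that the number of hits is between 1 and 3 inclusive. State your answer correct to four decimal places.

0.6233

X ~ Binomial(7, 0.434); P(1 ≤ X ≤ 3) = Σ C(7,k) p^k (1−p)^(7−k) over k:
  k=1: C(7,1)·0.434^1·0.566^6 = 0.099882
  k=2: C(7,2)·0.434^2·0.566^5 = 0.229763
  k=3: C(7,3)·0.434^3·0.566^4 = 0.293632
Total = 0.623277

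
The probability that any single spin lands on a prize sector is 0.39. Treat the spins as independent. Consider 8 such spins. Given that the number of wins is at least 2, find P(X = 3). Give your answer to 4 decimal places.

X ~ Binomial(8, 0.39). Want P(X=3 | X≥2) = P(X=3) / P(X≥2).
P(X=3) = C(8,3)·0.39^3·0.61^5 = 0.280563
P(X≥2) = 1 − 0.019171 − 0.098054 = 0.882776
Ratio = 0.280563 / 0.882776 = 0.317820

0.3178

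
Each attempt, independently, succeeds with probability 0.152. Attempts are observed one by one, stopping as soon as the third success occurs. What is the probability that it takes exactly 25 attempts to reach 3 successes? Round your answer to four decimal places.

0.0258

Y = trial on which the third success occurs; negative binomial, r=3, p=0.152.
P(Y=25) = C(24,2) · p^3 · (1−p)^22
= 276 · 0.0035118 · 0.026589 = 0.025772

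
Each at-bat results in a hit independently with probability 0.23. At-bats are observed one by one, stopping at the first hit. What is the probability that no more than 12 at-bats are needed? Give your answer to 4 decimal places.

Y = number of at-bats to the first success; geometric, p = 0.23.
P(Y ≤ 12) = 1 − (1−p)^12 = 1 − 0.043440 = 0.956560

0.9566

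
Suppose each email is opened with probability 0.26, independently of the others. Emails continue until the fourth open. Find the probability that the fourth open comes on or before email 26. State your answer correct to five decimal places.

0.93509

Finishing within 26 emails ⇔ at least 4 successes in the first 26. With X ~ Binomial(26, 0.26), P(Y ≤ 26) = 1 − P(X ≤ 3).
  k=0: C(26,0)·0.26^0·0.74^26 = 0.0003981
  k=1: C(26,1)·0.26^1·0.74^25 = 0.0036370
  k=2: C(26,2)·0.26^2·0.74^24 = 0.0159732
  k=3: C(26,3)·0.26^3·0.74^23 = 0.0448976
1 − 0.0649059 = 0.9350941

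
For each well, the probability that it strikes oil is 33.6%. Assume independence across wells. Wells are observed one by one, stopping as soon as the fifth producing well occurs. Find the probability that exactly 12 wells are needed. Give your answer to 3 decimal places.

Y = trial on which the fifth success occurs; negative binomial, r=5, p=0.336.
P(Y=12) = C(11,4) · p^5 · (1−p)^7
= 330 · 0.0042825 · 0.056908 = 0.08042

0.080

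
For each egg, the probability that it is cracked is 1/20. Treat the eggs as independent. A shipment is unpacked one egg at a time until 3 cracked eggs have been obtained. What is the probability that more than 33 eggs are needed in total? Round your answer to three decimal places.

0.773

Needing more than 33 eggs ⇔ fewer than 3 successes in the first 33. With X ~ Binomial(33, 0.05), P(Y > 33) = P(X ≤ 2).
  k=0: C(33,0)·0.05^0·0.95^33 = 0.18403
  k=1: C(33,1)·0.05^1·0.95^32 = 0.31962
  k=2: C(33,2)·0.05^2·0.95^31 = 0.26916
P(X ≤ 2) = 0.77281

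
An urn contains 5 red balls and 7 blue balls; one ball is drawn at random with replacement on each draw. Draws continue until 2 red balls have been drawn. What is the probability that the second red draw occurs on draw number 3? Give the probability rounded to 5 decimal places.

Y = trial on which the second success occurs; negative binomial, r=2, p=0.416667.
P(Y=3) = C(2,1) · p^2 · (1−p)^1
= 2 · 0.17361 · 0.58333 = 0.2025463

0.20255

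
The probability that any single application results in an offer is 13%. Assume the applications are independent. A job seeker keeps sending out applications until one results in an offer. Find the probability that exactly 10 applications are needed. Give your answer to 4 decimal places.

0.0371

Geometric (trials to first success), p = 0.13.
P(Y = 10) = (1−p)^9 · p = 0.28554 · 0.13 = 0.037121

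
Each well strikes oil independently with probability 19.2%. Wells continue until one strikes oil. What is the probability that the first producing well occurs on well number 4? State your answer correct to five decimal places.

Geometric (trials to first success), p = 0.192.
P(Y = 4) = (1−p)^3 · p = 0.52751 · 0.192 = 0.1012827

0.10128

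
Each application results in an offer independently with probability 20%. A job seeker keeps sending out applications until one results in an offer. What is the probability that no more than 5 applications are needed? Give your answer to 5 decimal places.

0.67232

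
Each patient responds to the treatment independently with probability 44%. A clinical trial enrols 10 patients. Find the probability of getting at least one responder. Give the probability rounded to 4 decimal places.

0.9970

P(at least one) = 1 − P(none) = 1 − (1 − 0.44)^10
= 1 − 0.003033 = 0.996967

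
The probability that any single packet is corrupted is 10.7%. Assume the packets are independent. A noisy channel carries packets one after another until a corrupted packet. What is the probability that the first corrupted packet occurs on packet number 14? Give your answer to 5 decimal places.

0.02457

Geometric (trials to first success), p = 0.107.
P(Y = 14) = (1−p)^13 · p = 0.22965 · 0.107 = 0.0245727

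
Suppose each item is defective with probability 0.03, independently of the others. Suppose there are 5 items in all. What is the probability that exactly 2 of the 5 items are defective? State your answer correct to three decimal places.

X ~ Binomial(n=5, p=0.03).
P(X=2) = C(5,2) · p^2 · (1−p)^3
= 10 · 0.0009 · 0.91267 = 0.00821

0.008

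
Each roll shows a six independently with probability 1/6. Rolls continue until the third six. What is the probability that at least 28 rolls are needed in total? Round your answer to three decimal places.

0.149

Needing more than 27 rolls ⇔ fewer than 3 successes in the first 27. With X ~ Binomial(27, 0.166667), P(Y > 27) = P(X ≤ 2).
  k=0: C(27,0)·0.166667^0·0.833333^27 = 0.00728
  k=1: C(27,1)·0.166667^1·0.833333^26 = 0.03931
  k=2: C(27,2)·0.166667^2·0.833333^25 = 0.10221
P(X ≤ 2) = 0.14879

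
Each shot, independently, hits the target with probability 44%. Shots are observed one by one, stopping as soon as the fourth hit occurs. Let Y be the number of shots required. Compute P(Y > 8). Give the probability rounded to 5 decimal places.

Needing more than 8 shots ⇔ fewer than 4 successes in the first 8. With X ~ Binomial(8, 0.44), P(Y > 8) = P(X ≤ 3).
  k=0: C(8,0)·0.44^0·0.56^8 = 0.0096717
  k=1: C(8,1)·0.44^1·0.56^7 = 0.0607937
  k=2: C(8,2)·0.44^2·0.56^6 = 0.1671828
  k=3: C(8,3)·0.44^3·0.56^5 = 0.2627158
P(X ≤ 3) = 0.5003641

0.50036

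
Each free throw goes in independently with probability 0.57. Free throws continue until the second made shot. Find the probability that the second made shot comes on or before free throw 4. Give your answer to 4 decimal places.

0.7845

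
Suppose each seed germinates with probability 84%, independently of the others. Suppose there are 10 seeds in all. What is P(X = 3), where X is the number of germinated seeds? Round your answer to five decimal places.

0.00019

X ~ Binomial(n=10, p=0.84).
P(X=3) = C(10,3) · p^3 · (1−p)^7
= 120 · 0.5927 · 2.6844e-06 = 0.0001909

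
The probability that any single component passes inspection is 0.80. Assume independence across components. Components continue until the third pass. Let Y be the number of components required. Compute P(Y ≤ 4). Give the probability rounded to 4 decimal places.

0.8192

Finishing within 4 components ⇔ at least 3 successes in the first 4. With X ~ Binomial(4, 0.80), P(Y ≤ 4) = 1 − P(X ≤ 2).
  k=0: C(4,0)·0.80^0·0.20^4 = 0.001600
  k=1: C(4,1)·0.80^1·0.20^3 = 0.025600
  k=2: C(4,2)·0.80^2·0.20^2 = 0.153600
1 − 0.180800 = 0.819200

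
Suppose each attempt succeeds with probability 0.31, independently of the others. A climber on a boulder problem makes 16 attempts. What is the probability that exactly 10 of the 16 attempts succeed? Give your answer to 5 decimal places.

X ~ Binomial(n=16, p=0.31).
P(X=10) = C(16,10) · p^10 · (1−p)^6
= 8008 · 8.1963e-06 · 0.10792 = 0.0070833

0.00708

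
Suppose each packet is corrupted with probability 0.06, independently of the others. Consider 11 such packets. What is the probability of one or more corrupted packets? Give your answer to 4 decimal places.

0.4937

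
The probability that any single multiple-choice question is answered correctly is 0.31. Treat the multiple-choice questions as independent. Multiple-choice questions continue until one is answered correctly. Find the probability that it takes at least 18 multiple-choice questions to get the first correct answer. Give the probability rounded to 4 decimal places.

0.0018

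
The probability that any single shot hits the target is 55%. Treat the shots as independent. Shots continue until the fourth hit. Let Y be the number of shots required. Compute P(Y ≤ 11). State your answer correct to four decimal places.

0.9390

Finishing within 11 shots ⇔ at least 4 successes in the first 11. With X ~ Binomial(11, 0.55), P(Y ≤ 11) = 1 − P(X ≤ 3).
  k=0: C(11,0)·0.55^0·0.45^11 = 0.000153
  k=1: C(11,1)·0.55^1·0.45^10 = 0.002060
  k=2: C(11,2)·0.55^2·0.45^9 = 0.012589
  k=3: C(11,3)·0.55^3·0.45^8 = 0.046161
1 − 0.060963 = 0.939037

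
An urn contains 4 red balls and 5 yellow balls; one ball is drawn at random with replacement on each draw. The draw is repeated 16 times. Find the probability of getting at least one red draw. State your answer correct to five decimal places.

0.99992

P(at least one) = 1 − P(none) = 1 − (1 − 0.444444)^16
= 1 − 0.0000823 = 0.9999177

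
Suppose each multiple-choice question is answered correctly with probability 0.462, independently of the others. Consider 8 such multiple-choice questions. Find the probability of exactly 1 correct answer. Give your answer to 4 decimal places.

0.0482

X ~ Binomial(n=8, p=0.462).
P(X=1) = C(8,1) · p^1 · (1−p)^7
= 8 · 0.462 · 0.013046 = 0.048218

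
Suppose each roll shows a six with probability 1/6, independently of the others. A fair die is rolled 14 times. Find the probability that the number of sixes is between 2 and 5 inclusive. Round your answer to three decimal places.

X ~ Binomial(14, 0.166667); P(2 ≤ X ≤ 5) = Σ C(14,k) p^k (1−p)^(14−k) over k:
  k=2: C(14,2)·0.166667^2·0.833333^12 = 0.28351
  k=3: C(14,3)·0.166667^3·0.833333^11 = 0.22681
  k=4: C(14,4)·0.166667^4·0.833333^10 = 0.12474
  k=5: C(14,5)·0.166667^5·0.833333^9 = 0.04990
Total = 0.68495

0.685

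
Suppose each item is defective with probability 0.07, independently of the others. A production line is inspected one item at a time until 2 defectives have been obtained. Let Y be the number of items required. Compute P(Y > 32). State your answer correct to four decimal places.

0.3342

Needing more than 32 items ⇔ fewer than 2 successes in the first 32. With X ~ Binomial(32, 0.07), P(Y > 32) = P(X ≤ 1).
  k=0: C(32,0)·0.07^0·0.93^32 = 0.098052
  k=1: C(32,1)·0.07^1·0.93^31 = 0.236167
P(X ≤ 1) = 0.334219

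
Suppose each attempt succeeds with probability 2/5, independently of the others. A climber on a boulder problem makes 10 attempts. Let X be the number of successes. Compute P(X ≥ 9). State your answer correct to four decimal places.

0.0017

X ~ Binomial(10, 0.40); P(X ≥ 9) = Σ C(10,k) p^k (1−p)^(10−k) over k:
  k=9: C(10,9)·0.40^9·0.60^1 = 0.001573
  k=10: C(10,10)·0.40^10·0.60^0 = 0.000105
Total = 0.001678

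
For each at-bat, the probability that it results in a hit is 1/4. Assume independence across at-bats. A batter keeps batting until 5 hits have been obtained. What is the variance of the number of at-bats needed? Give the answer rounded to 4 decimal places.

60.0000

Y = total at-bats until the fifth success; negative binomial with r=5, p=0.25.
Var(Y) = r(1−p)/p² = 5·0.75 / 0.25² = 60.000000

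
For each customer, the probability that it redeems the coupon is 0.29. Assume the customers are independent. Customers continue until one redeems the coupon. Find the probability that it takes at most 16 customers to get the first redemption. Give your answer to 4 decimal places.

0.9958

Y = number of customers to the first success; geometric, p = 0.29.
P(Y ≤ 16) = 1 − (1−p)^16 = 1 − 0.004170 = 0.995830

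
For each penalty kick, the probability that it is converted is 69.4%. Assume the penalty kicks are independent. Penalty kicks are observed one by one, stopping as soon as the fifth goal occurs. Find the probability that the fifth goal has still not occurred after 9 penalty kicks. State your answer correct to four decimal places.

Needing more than 9 penalty kicks ⇔ fewer than 5 successes in the first 9. With X ~ Binomial(9, 0.694), P(Y > 9) = P(X ≤ 4).
  k=0: C(9,0)·0.694^0·0.306^9 = 0.000024
  k=1: C(9,1)·0.694^1·0.306^8 = 0.000480
  k=2: C(9,2)·0.694^2·0.306^7 = 0.004356
  k=3: C(9,3)·0.694^3·0.306^6 = 0.023051
  k=4: C(9,4)·0.694^4·0.306^5 = 0.078418
P(X ≤ 4) = 0.106328

0.1063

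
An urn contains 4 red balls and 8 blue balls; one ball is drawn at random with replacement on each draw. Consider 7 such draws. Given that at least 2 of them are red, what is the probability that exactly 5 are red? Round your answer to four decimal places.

0.0521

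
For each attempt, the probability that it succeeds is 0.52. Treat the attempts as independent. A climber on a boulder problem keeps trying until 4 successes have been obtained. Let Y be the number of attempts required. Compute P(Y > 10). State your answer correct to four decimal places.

0.1410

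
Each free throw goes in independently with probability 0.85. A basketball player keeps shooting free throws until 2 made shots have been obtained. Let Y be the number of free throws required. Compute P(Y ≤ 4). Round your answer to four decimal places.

0.9880

Finishing within 4 free throws ⇔ at least 2 successes in the first 4. With X ~ Binomial(4, 0.85), P(Y ≤ 4) = 1 − P(X ≤ 1).
  k=0: C(4,0)·0.85^0·0.15^4 = 0.000506
  k=1: C(4,1)·0.85^1·0.15^3 = 0.011475
1 − 0.011981 = 0.988019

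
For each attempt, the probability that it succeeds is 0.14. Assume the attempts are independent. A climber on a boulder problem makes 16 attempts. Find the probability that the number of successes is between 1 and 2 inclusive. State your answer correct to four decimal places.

0.5179

X ~ Binomial(16, 0.14); P(1 ≤ X ≤ 2) = Σ C(16,k) p^k (1−p)^(16−k) over k:
  k=1: C(16,1)·0.14^1·0.86^15 = 0.233198
  k=2: C(16,2)·0.14^2·0.86^14 = 0.284718
Total = 0.517916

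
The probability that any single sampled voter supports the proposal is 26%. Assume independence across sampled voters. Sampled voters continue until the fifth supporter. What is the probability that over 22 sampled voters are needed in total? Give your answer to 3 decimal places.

0.286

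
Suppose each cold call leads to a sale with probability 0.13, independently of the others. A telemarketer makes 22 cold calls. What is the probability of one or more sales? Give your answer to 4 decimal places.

P(at least one) = 1 − P(none) = 1 − (1 − 0.13)^22
= 1 − 0.046711 = 0.953289

0.9533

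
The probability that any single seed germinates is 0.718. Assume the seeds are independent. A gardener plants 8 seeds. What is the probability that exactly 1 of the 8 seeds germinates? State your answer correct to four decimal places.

0.0008

X ~ Binomial(n=8, p=0.718).
P(X=1) = C(8,1) · p^1 · (1−p)^7
= 8 · 0.718 · 0.00014182 = 0.000815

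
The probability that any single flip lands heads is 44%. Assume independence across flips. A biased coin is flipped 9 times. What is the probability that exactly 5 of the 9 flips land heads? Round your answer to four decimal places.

X ~ Binomial(n=9, p=0.44).
P(X=5) = C(9,5) · p^5 · (1−p)^4
= 126 · 0.016492 · 0.098345 = 0.204355

0.2044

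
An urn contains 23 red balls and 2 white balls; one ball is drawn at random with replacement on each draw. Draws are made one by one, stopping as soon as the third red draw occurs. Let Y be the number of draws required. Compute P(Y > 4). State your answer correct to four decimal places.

0.0344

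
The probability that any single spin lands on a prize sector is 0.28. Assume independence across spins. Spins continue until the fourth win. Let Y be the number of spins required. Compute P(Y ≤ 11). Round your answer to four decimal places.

Finishing within 11 spins ⇔ at least 4 successes in the first 11. With X ~ Binomial(11, 0.28), P(Y ≤ 11) = 1 − P(X ≤ 3).
  k=0: C(11,0)·0.28^0·0.72^11 = 0.026956
  k=1: C(11,1)·0.28^1·0.72^10 = 0.115312
  k=2: C(11,2)·0.28^2·0.72^9 = 0.224218
  k=3: C(11,3)·0.28^3·0.72^8 = 0.261588
1 − 0.628075 = 0.371925

0.3719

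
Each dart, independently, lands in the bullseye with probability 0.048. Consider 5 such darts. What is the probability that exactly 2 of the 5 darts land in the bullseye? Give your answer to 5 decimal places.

0.01988

X ~ Binomial(n=5, p=0.048).
P(X=2) = C(5,2) · p^2 · (1−p)^3
= 10 · 0.002304 · 0.8628 = 0.0198789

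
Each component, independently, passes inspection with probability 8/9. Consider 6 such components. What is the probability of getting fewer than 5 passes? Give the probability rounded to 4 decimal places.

0.1368

X ~ Binomial(6, 0.888889); P(X ≤ 4) = Σ C(6,k) p^k (1−p)^(6−k) over k:
  k=0: C(6,0)·0.888889^0·0.111111^6 = 0.000002
  k=1: C(6,1)·0.888889^1·0.111111^5 = 0.000090
  k=2: C(6,2)·0.888889^2·0.111111^4 = 0.001806
  k=3: C(6,3)·0.888889^3·0.111111^3 = 0.019268
  k=4: C(6,4)·0.888889^4·0.111111^2 = 0.115610
Total = 0.136777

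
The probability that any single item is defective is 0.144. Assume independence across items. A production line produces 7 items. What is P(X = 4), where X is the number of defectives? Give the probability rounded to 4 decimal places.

0.0094

X ~ Binomial(n=7, p=0.144).
P(X=4) = C(7,4) · p^4 · (1−p)^3
= 35 · 0.00042998 · 0.62722 = 0.009439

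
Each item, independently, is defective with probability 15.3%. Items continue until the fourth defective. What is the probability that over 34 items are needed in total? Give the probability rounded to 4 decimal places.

0.2145

Needing more than 34 items ⇔ fewer than 4 successes in the first 34. With X ~ Binomial(34, 0.153), P(Y > 34) = P(X ≤ 3).
  k=0: C(34,0)·0.153^0·0.847^34 = 0.003532
  k=1: C(34,1)·0.153^1·0.847^33 = 0.021693
  k=2: C(34,2)·0.153^2·0.847^32 = 0.064657
  k=3: C(34,3)·0.153^3·0.847^31 = 0.124581
P(X ≤ 3) = 0.214463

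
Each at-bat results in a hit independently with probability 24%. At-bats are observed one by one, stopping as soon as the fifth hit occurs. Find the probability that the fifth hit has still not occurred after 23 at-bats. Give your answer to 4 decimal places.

Needing more than 23 at-bats ⇔ fewer than 5 successes in the first 23. With X ~ Binomial(23, 0.24), P(Y > 23) = P(X ≤ 4).
  k=0: C(23,0)·0.24^0·0.76^23 = 0.001814
  k=1: C(23,1)·0.24^1·0.76^22 = 0.013178
  k=2: C(23,2)·0.24^2·0.76^21 = 0.045775
  k=3: C(23,3)·0.24^3·0.76^20 = 0.101187
  k=4: C(23,4)·0.24^4·0.76^19 = 0.159769
P(X ≤ 4) = 0.321723

0.3217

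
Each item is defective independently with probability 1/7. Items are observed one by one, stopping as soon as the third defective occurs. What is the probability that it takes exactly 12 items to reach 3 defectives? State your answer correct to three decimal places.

Y = trial on which the third success occurs; negative binomial, r=3, p=0.142857.
P(Y=12) = C(11,2) · p^3 · (1−p)^9
= 55 · 0.0029155 · 0.24973 = 0.04004

0.040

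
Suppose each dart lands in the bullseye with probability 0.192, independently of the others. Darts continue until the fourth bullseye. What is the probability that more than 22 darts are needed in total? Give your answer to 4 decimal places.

0.3668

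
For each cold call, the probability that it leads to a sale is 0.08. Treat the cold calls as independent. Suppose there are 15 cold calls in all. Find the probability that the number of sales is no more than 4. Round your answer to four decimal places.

X ~ Binomial(15, 0.08); P(X ≤ 4) = Σ C(15,k) p^k (1−p)^(15−k) over k:
  k=0: C(15,0)·0.08^0·0.92^15 = 0.286297
  k=1: C(15,1)·0.08^1·0.92^14 = 0.373431
  k=2: C(15,2)·0.08^2·0.92^13 = 0.227306
  k=3: C(15,3)·0.08^3·0.92^12 = 0.085652
  k=4: C(15,4)·0.08^4·0.92^11 = 0.022344
Total = 0.995030

0.9950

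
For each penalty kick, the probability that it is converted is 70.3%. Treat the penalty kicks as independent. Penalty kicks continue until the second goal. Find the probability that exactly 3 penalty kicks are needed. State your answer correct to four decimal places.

0.2936

Y = trial on which the second success occurs; negative binomial, r=2, p=0.703.
P(Y=3) = C(2,1) · p^2 · (1−p)^1
= 2 · 0.49421 · 0.297 = 0.293560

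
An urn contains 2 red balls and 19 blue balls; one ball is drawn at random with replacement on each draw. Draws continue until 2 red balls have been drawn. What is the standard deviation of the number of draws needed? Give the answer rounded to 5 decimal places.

14.12445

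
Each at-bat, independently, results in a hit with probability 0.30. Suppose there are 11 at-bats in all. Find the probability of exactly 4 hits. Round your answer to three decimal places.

0.220

X ~ Binomial(n=11, p=0.30).
P(X=4) = C(11,4) · p^4 · (1−p)^7
= 330 · 0.0081 · 0.082354 = 0.22013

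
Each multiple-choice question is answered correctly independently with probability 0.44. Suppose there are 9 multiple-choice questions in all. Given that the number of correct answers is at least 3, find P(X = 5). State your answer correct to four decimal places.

0.2445

X ~ Binomial(9, 0.44). Want P(X=5 | X≥3) = P(X=5) / P(X≥3).
P(X=5) = C(9,5)·0.44^5·0.56^4 = 0.204355
P(X≥3) = 1 − 0.005416 − 0.038300 − 0.120372 = 0.835912
Ratio = 0.204355 / 0.835912 = 0.244470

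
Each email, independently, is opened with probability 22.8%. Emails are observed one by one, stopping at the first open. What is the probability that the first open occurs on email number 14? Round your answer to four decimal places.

0.0079

Geometric (trials to first success), p = 0.228.
P(Y = 14) = (1−p)^13 · p = 0.034596 · 0.228 = 0.007888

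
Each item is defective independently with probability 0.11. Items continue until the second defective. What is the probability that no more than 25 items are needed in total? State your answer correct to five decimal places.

0.77794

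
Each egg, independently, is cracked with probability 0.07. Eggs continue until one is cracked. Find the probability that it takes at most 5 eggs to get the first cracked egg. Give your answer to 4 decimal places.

Y = number of eggs to the first success; geometric, p = 0.07.
P(Y ≤ 5) = 1 − (1−p)^5 = 1 − 0.695688 = 0.304312

0.3043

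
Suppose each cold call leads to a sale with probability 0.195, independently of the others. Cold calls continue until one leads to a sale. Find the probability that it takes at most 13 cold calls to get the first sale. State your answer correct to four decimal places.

0.9404

Y = number of cold calls to the first success; geometric, p = 0.195.
P(Y ≤ 13) = 1 − (1−p)^13 = 1 − 0.059614 = 0.940386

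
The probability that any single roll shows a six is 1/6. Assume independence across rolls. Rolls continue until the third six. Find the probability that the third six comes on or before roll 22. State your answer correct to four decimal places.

Finishing within 22 rolls ⇔ at least 3 successes in the first 22. With X ~ Binomial(22, 0.166667), P(Y ≤ 22) = 1 − P(X ≤ 2).
  k=0: C(22,0)·0.166667^0·0.833333^22 = 0.018114
  k=1: C(22,1)·0.166667^1·0.833333^21 = 0.079701
  k=2: C(22,2)·0.166667^2·0.833333^20 = 0.167373
1 − 0.265188 = 0.734812

0.7348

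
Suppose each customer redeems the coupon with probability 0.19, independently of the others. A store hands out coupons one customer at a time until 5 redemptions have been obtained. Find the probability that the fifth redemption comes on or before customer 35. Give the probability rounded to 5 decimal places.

0.82146

Finishing within 35 customers ⇔ at least 5 successes in the first 35. With X ~ Binomial(35, 0.19), P(Y ≤ 35) = 1 − P(X ≤ 4).
  k=0: C(35,0)·0.19^0·0.81^35 = 0.0006266
  k=1: C(35,1)·0.19^1·0.81^34 = 0.0051441
  k=2: C(35,2)·0.19^2·0.81^33 = 0.0205130
  k=3: C(35,3)·0.19^3·0.81^32 = 0.0529287
  k=4: C(35,4)·0.19^4·0.81^31 = 0.0993230
1 − 0.1785354 = 0.8214646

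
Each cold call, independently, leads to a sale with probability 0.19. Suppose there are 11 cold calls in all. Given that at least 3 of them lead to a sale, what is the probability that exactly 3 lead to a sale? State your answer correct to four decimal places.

0.6002

X ~ Binomial(11, 0.19). Want P(X=3 | X≥3) = P(X=3) / P(X≥3).
P(X=3) = C(11,3)·0.19^3·0.81^8 = 0.209713
P(X≥3) = 1 − 0.098477 − 0.254095 − 0.298013 = 0.349415
Ratio = 0.209713 / 0.349415 = 0.600183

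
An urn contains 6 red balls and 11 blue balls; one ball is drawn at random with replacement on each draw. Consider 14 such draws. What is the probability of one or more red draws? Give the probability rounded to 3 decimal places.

0.998

P(at least one) = 1 − P(none) = 1 − (1 − 0.352941)^14
= 1 − 0.00226 = 0.99774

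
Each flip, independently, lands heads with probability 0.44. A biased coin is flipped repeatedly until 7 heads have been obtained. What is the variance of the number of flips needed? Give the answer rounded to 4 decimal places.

Y = total flips until the seventh success; negative binomial with r=7, p=0.44.
Var(Y) = r(1−p)/p² = 7·0.56 / 0.44² = 20.247934

20.2479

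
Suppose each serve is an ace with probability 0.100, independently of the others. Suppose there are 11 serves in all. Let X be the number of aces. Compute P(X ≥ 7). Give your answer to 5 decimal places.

0.00002

X ~ Binomial(11, 0.10); P(X ≥ 7) = Σ C(11,k) p^k (1−p)^(11−k) over k:
  k=7: C(11,7)·0.10^7·0.90^4 = 0.0000217
  k=8: C(11,8)·0.10^8·0.90^3 = 0.0000012
  k=9: C(11,9)·0.10^9·0.90^2 = 0.0000000
  k=10: C(11,10)·0.10^10·0.90^1 = 0.0000000
  k=11: C(11,11)·0.10^11·0.90^0 = 0.0000000
Total = 0.0000229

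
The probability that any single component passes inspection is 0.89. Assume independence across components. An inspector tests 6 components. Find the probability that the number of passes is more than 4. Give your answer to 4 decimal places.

X ~ Binomial(6, 0.89); P(X ≥ 5) = Σ C(6,k) p^k (1−p)^(6−k) over k:
  k=5: C(6,5)·0.89^5·0.11^1 = 0.368548
  k=6: C(6,6)·0.89^6·0.11^0 = 0.496981
Total = 0.865529

0.8655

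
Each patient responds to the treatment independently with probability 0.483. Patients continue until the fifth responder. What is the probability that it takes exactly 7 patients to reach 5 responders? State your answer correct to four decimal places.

0.1054

Y = trial on which the fifth success occurs; negative binomial, r=5, p=0.483.
P(Y=7) = C(6,4) · p^5 · (1−p)^2
= 15 · 0.026287 · 0.26729 = 0.105392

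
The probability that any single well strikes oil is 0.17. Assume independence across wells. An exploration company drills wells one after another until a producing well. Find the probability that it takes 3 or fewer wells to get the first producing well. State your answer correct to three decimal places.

0.428

Y = number of wells to the first success; geometric, p = 0.17.
P(Y ≤ 3) = 1 − (1−p)^3 = 1 − 0.57179 = 0.42821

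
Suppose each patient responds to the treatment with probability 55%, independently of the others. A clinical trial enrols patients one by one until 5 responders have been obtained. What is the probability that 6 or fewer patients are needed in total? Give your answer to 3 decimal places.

Finishing within 6 patients ⇔ at least 5 successes in the first 6. With X ~ Binomial(6, 0.55), P(Y ≤ 6) = 1 − P(X ≤ 4).
  k=0: C(6,0)·0.55^0·0.45^6 = 0.00830
  k=1: C(6,1)·0.55^1·0.45^5 = 0.06089
  k=2: C(6,2)·0.55^2·0.45^4 = 0.18607
  k=3: C(6,3)·0.55^3·0.45^3 = 0.30322
  k=4: C(6,4)·0.55^4·0.45^2 = 0.27795
1 − 0.83643 = 0.16357

0.164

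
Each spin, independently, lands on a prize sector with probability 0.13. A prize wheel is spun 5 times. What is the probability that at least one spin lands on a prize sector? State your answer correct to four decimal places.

P(at least one) = 1 − P(none) = 1 − (1 − 0.13)^5
= 1 − 0.498421 = 0.501579

0.5016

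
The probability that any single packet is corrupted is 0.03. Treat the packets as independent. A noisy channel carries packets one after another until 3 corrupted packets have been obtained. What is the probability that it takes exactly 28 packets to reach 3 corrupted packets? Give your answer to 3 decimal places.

Y = trial on which the third success occurs; negative binomial, r=3, p=0.03.
P(Y=28) = C(27,2) · p^3 · (1−p)^25
= 351 · 2.7e-05 · 0.46697 = 0.00443

0.004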